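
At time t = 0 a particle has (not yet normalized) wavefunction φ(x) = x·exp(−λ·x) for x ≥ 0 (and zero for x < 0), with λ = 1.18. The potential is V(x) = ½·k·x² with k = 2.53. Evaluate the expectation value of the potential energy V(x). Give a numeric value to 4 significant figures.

⟨V⟩ = ∫ V(x)·|φ|² dx / ∫|φ|² dx.
Every integrand reduces to terms xʲ·e^(−2λx) on [0, ∞); use ∫₀^∞ xʲ·e^(−2λx) dx = j!/(2λ)^(j+1).
State is unnormalized: ∫|φ|² dx = 0.15216, and ∫φ*·V(x)·φ dx = 0.41471, so ⟨V⟩ = 0.41471 / 0.15216.
⟨V⟩ = 2.7255.

2.726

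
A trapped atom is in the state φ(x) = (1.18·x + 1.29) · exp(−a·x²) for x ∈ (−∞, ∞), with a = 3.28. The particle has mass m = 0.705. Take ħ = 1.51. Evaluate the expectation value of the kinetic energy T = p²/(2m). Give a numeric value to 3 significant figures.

5.94

T = −(ħ²/2m) d²/dx², so ⟨T⟩ = −(ħ²/2m) ∫ φ*·φ'' dx / ∫|φ|² dx; with m = 0.705.
Expand each integrand as polynomial × e^(−2ax²) and use ∫x^(2j)·e^(−2ax²) dx = (2j−1)!!/(4a)^j · √(π/(2a)), odd powers → 0; here √(π/(2a)) = 0.69203. Differentiate with the product rule, d/dx e^(−ax²) = −2ax·e^(−ax²).
State is unnormalized: ∫|φ|² dx = 1.2250, and ∫φ*·(−ħ²/2m · φ'') dx = 7.2768, so ⟨T⟩ = 7.2768 / 1.2250.
⟨T⟩ = 5.9400.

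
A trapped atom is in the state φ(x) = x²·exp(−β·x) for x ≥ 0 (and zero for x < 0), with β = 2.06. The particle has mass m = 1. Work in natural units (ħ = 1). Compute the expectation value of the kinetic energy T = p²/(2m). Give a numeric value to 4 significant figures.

T = −(ħ²/2m) d²/dx², so ⟨T⟩ = −(ħ²/2m) ∫ φ*·φ'' dx / ∫|φ|² dx; with m = 1.
Differentiate x²·exp(−β·x) with the product rule; every integrand then reduces to terms xʲ·e^(−2βx) on [0, ∞), with ∫₀^∞ xʲ·e^(−2βx) dx = j!/(2β)^(j+1).
State is unnormalized: ∫|φ|² dx = 0.020217, and ∫φ*·(−ħ²/2m · φ'') dx = 0.014299, so ⟨T⟩ = 0.014299 / 0.020217.
⟨T⟩ = 0.70727.

0.7073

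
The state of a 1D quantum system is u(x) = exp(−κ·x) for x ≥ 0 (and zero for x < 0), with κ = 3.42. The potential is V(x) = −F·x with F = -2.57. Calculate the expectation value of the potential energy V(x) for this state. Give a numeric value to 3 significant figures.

0.376

⟨V⟩ = ∫ V(x)·|u|² dx / ∫|u|² dx.
Every integrand reduces to terms xʲ·e^(−2κx) on [0, ∞); use ∫₀^∞ xʲ·e^(−2κx) dx = j!/(2κ)^(j+1).
State is unnormalized: ∫|u|² dx = 0.14620, and ∫u*·V(x)·u dx = 0.054931, so ⟨V⟩ = 0.054931 / 0.14620.
⟨V⟩ = 0.37573.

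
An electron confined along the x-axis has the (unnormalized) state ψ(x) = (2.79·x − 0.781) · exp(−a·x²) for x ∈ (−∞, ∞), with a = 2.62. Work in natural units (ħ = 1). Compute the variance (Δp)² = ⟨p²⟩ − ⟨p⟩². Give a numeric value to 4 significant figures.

5.497

Compute ⟨p⟩ and ⟨p²⟩ separately; (Δp)² = ⟨p²⟩ − ⟨p⟩².
Expand each integrand as polynomial × e^(−2ax²) and use ∫x^(2j)·e^(−2ax²) dx = (2j−1)!!/(4a)^j · √(π/(2a)), odd powers → 0; here √(π/(2a)) = 0.77430. Differentiate with the product rule, d/dx e^(−ax²) = −2ax·e^(−ax²).
Normalization: ∫|ψ|² dx = 1.0474.
⟨p⟩ = 0.0000 and ⟨p²⟩ = 5.4972.
(Δp)² = 5.4972 − (0.0000)² = 5.4972.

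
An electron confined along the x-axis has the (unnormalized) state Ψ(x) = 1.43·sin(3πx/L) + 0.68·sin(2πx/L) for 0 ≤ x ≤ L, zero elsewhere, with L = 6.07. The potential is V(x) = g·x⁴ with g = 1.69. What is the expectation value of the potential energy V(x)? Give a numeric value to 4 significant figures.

⟨V⟩ = ∫ V(x)·|Ψ|² dx / ∫|Ψ|² dx.
On 0 ≤ x ≤ L (j ≠ l): ∫sin²(jπx/L) dx = L/2, ∫sin(jπx/L)·sin(lπx/L) dx = 0; diagonal moments ∫x·sin²(jπx/L) dx = L²/4, ∫x²·sin²(jπx/L) dx = L³·(1/6 − 1/(4j²π²)); cross terms ∫x·sin(jπx/L)·sin(lπx/L) dx = 0 for j + l even and −4jlL²/(π²(j² − l²)²) for j + l odd, ∫x²·sin(jπx/L)·sin(lπx/L) dx = (−1)^(j+l)·4jlL³/(π²(j² − l²)²); higher powers the same way via product-to-sum and parts.
State is unnormalized: ∫|Ψ|² dx = 7.6097, and ∫Ψ*·V(x)·Ψ dx = 1318.0, so ⟨V⟩ = 1318.0 / 7.6097.
⟨V⟩ = 173.21.

173.2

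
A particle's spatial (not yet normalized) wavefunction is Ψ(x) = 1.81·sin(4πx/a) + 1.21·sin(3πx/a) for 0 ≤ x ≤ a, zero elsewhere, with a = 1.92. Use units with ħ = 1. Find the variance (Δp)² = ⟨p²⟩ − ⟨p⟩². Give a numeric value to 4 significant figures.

37.05

Compute ⟨p⟩ and ⟨p²⟩ separately; (Δp)² = ⟨p²⟩ − ⟨p⟩².
d²/dx² sin(jπx/a) = −(jπ/a)²·sin(jπx/a); on 0 ≤ x ≤ a, ∫sin²(jπx/a) dx = a/2 and ∫sin(jπx/a)·sin(lπx/a) dx = 0 for j ≠ l, so only diagonal terms survive in ∫|Ψ|² and ∫Ψ·Ψ″; ∫Ψ·Ψ′ dx = [Ψ²/2] between the walls = 0.
Normalization: ∫|Ψ|² dx = 4.5506.
⟨p⟩ = 0.0000 and ⟨p²⟩ = 37.048.
(Δp)² = 37.048 − (0.0000)² = 37.048.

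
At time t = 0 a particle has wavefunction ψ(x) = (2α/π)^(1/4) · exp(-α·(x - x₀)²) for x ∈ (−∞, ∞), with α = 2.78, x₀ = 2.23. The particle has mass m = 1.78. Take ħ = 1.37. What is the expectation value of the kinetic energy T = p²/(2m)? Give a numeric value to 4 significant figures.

1.466

T = −(ħ²/2m) d²/dx², so ⟨T⟩ = −(ħ²/2m) ∫ ψ*·ψ'' dx; with m = 1.78.
Gaussian moments (u = x − x₀): ∫u^(2j)·e^(−2αu²) du = (2j−1)!!/(4α)^j · √(π/(2α)), odd powers integrate to 0; here √(π/(2α)) = 0.75169. Derivatives: d/dx e^(−αu²) = −2αu·e^(−αu²), d²/dx² e^(−αu²) = (4α²u² − 2α)·e^(−αu²).
⟨T⟩ = 1.4657.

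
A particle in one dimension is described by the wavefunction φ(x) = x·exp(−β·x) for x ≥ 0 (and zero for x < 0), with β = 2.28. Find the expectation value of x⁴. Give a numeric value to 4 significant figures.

0.8326

⟨x⁴⟩ = ∫ x⁴·|φ|² dx / ∫|φ|² dx (integrals over the domain).
Every integrand reduces to terms xʲ·e^(−2βx) on [0, ∞); use ∫₀^∞ xʲ·e^(−2βx) dx = j!/(2β)^(j+1).
State is unnormalized: ∫|φ|² dx = 0.021093, and ∫φ*·x⁴·φ dx = 0.017562, so ⟨x⁴⟩ = 0.017562 / 0.021093.
⟨x⁴⟩ = 0.83261.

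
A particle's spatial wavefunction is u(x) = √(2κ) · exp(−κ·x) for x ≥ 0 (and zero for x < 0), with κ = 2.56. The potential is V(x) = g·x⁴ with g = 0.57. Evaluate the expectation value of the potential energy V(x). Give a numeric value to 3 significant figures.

0.0199

⟨V⟩ = ∫ V(x)·|u|² dx.
Every integrand reduces to terms xʲ·e^(−2κx) on [0, ∞); use ∫₀^∞ xʲ·e^(−2κx) dx = j!/(2κ)^(j+1).
⟨V⟩ = 0.019907.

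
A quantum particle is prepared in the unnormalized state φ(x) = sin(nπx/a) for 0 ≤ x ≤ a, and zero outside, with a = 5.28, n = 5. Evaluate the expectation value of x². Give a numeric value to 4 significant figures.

⟨x²⟩ = ∫ x²·|φ|² dx / ∫|φ|² dx (integrals over the domain).
With sin²θ = (1 − cos2θ)/2 on 0 ≤ x ≤ a: ∫sin²(nπx/a) dx = a/2, ∫x·sin²(nπx/a) dx = a²/4, ∫x²·sin²(nπx/a) dx = a³·(1/6 − 1/(4n²π²)); higher powers xᵏ the same way, integrating xᵏ·cos(2nπx/a) by parts.
State is unnormalized: ∫|φ|² dx = 2.6400, and ∫φ*·x²·φ dx = 24.384, so ⟨x²⟩ = 24.384 / 2.6400.
⟨x²⟩ = 9.2363.

9.236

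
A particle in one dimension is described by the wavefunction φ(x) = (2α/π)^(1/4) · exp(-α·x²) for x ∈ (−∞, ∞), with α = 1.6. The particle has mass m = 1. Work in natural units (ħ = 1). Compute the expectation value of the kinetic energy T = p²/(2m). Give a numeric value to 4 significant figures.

0.8000

T = −(ħ²/2m) d²/dx², so ⟨T⟩ = −(ħ²/2m) ∫ φ*·φ'' dx; with m = 1.
Gaussian moments: ∫x^(2j)·e^(−2αx²) dx = (2j−1)!!/(4α)^j · √(π/(2α)), odd powers integrate to 0; here √(π/(2α)) = 0.99083. Derivatives: d/dx e^(−αx²) = −2αx·e^(−αx²), d²/dx² e^(−αx²) = (4α²x² − 2α)·e^(−αx²).
⟨T⟩ = 0.80000.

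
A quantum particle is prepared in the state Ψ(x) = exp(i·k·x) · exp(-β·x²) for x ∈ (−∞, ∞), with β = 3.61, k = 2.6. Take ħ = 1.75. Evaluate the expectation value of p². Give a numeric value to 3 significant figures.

31.8

p² Ψ = −ħ² d²Ψ/dx²; ⟨p²⟩ = −ħ² ∫ Ψ*·Ψ'' dx / ∫|Ψ|² dx.
Gaussian moments: ∫x^(2j)·e^(−2βx²) dx = (2j−1)!!/(4β)^j · √(π/(2β)), odd powers integrate to 0; here √(π/(2β)) = 0.65964. Derivatives: Ψ′ = (ik − 2βx)·Ψ, Ψ″ = ((ik − 2βx)² − 2β)·Ψ; the odd-in-x pieces drop out.
State is unnormalized: ∫|Ψ|² dx = 0.65964, and ∫Ψ*·(−ħ² Ψ'') dx = 20.949, so ⟨p²⟩ = 20.949 / 0.65964.
⟨p²⟩ = 31.758.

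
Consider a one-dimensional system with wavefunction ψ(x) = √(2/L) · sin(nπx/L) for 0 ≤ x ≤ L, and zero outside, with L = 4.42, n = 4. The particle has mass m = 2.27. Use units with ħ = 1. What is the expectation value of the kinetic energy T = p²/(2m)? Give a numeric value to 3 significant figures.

T = −(ħ²/2m) d²/dx², so ⟨T⟩ = −(ħ²/2m) ∫ ψ*·ψ'' dx; with m = 2.27.
d/dx sin(nπx/L) = (nπ/L)·cos(nπx/L) and d²/dx² sin(nπx/L) = −(nπ/L)²·sin(nπx/L); on 0 ≤ x ≤ L, ∫sin²(nπx/L) dx = L/2 and ∫sin(nπx/L)·cos(nπx/L) dx = 0.
⟨T⟩ = 1.7804.

1.78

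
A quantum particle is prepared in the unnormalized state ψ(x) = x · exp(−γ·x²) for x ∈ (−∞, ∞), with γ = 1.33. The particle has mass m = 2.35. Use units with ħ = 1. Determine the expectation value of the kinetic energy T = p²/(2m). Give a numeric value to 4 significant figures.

T = −(ħ²/2m) d²/dx², so ⟨T⟩ = −(ħ²/2m) ∫ ψ*·ψ'' dx / ∫|ψ|² dx; with m = 2.35.
Expand each integrand as polynomial × e^(−2γx²) and use ∫x^(2j)·e^(−2γx²) dx = (2j−1)!!/(4γ)^j · √(π/(2γ)), odd powers → 0; here √(π/(2γ)) = 1.0868. Differentiate with the product rule, d/dx e^(−γx²) = −2γx·e^(−γx²).
State is unnormalized: ∫|ψ|² dx = 0.20428, and ∫ψ*·(−ħ²/2m · ψ'') dx = 0.17342, so ⟨T⟩ = 0.17342 / 0.20428.
⟨T⟩ = 0.84894.

0.8489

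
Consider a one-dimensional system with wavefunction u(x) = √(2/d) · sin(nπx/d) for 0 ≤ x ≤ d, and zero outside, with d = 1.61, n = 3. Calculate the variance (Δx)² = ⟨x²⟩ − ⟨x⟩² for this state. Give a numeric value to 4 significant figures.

0.2014

Compute ⟨x⟩ and ⟨x²⟩ separately, then (Δx)² = ⟨x²⟩ − ⟨x⟩².
With sin²θ = (1 − cos2θ)/2 on 0 ≤ x ≤ d: ∫sin²(nπx/d) dx = d/2, ∫x·sin²(nπx/d) dx = d²/4, ∫x²·sin²(nπx/d) dx = d³·(1/6 − 1/(4n²π²)); higher powers xᵏ the same way, integrating xᵏ·cos(2nπx/d) by parts.
⟨x⟩ = 0.80500 and ⟨x²⟩ = 0.84944.
(Δx)² = 0.84944 − (0.80500)² = 0.20142.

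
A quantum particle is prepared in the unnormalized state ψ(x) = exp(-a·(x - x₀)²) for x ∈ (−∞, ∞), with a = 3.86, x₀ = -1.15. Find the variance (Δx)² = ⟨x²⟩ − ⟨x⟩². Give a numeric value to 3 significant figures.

Compute ⟨x⟩ and ⟨x²⟩ separately, then (Δx)² = ⟨x²⟩ − ⟨x⟩².
Gaussian moments (u = x − x₀): ∫u^(2j)·e^(−2au²) du = (2j−1)!!/(4a)^j · √(π/(2a)), odd powers integrate to 0; here √(π/(2a)) = 0.63792.
Normalization: ∫|ψ|² dx = 0.63792.
⟨x⟩ = -1.1500 and ⟨x²⟩ = 1.3873.
(Δx)² = 1.3873 − (-1.1500)² = 0.064767.

0.0648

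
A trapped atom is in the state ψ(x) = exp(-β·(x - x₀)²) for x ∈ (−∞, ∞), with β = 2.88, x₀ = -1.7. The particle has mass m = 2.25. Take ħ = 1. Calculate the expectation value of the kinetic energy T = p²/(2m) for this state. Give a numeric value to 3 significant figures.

T = −(ħ²/2m) d²/dx², so ⟨T⟩ = −(ħ²/2m) ∫ ψ*·ψ'' dx / ∫|ψ|² dx; with m = 2.25.
Gaussian moments (u = x − x₀): ∫u^(2j)·e^(−2βu²) du = (2j−1)!!/(4β)^j · √(π/(2β)), odd powers integrate to 0; here √(π/(2β)) = 0.73852. Derivatives: d/dx e^(−βu²) = −2βu·e^(−βu²), d²/dx² e^(−βu²) = (4β²u² − 2β)·e^(−βu²).
State is unnormalized: ∫|ψ|² dx = 0.73852, and ∫ψ*·(−ħ²/2m · ψ'') dx = 0.47265, so ⟨T⟩ = 0.47265 / 0.73852.
⟨T⟩ = 0.64000.

0.640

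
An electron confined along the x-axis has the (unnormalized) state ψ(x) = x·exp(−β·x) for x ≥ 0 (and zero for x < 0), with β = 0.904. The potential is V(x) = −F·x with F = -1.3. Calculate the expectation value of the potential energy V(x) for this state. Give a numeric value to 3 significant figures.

⟨V⟩ = ∫ V(x)·|ψ|² dx / ∫|ψ|² dx.
Every integrand reduces to terms xʲ·e^(−2βx) on [0, ∞); use ∫₀^∞ xʲ·e^(−2βx) dx = j!/(2β)^(j+1).
State is unnormalized: ∫|ψ|² dx = 0.33840, and ∫ψ*·V(x)·ψ dx = 0.72996, so ⟨V⟩ = 0.72996 / 0.33840.
⟨V⟩ = 2.1571.

2.16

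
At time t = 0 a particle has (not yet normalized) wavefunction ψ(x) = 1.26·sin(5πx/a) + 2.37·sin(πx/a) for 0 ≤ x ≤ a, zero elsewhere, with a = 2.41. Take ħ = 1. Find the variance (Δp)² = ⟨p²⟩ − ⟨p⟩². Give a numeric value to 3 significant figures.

Compute ⟨p⟩ and ⟨p²⟩ separately; (Δp)² = ⟨p²⟩ − ⟨p⟩².
d²/dx² sin(jπx/a) = −(jπ/a)²·sin(jπx/a); on 0 ≤ x ≤ a, ∫sin²(jπx/a) dx = a/2 and ∫sin(jπx/a)·sin(lπx/a) dx = 0 for j ≠ l, so only diagonal terms survive in ∫|ψ|² and ∫ψ·ψ″; ∫ψ·ψ′ dx = [ψ²/2] between the walls = 0.
Normalization: ∫|ψ|² dx = 8.6814.
⟨p⟩ = 0.0000 and ⟨p²⟩ = 10.686.
(Δp)² = 10.686 − (0.0000)² = 10.686.

10.7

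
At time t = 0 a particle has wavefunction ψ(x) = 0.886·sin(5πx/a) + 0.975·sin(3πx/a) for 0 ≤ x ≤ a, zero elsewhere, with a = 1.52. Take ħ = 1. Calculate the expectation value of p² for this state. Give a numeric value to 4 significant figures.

69.36

p² ψ = −ħ² d²ψ/dx²; ⟨p²⟩ = −ħ² ∫ ψ*·ψ'' dx / ∫|ψ|² dx.
d²/dx² sin(jπx/a) = −(jπ/a)²·sin(jπx/a); on 0 ≤ x ≤ a, ∫sin²(jπx/a) dx = a/2 and ∫sin(jπx/a)·sin(lπx/a) dx = 0 for j ≠ l, so only diagonal terms survive in ∫|ψ|² and ∫ψ·ψ″; ∫ψ·ψ′ dx = [ψ²/2] between the walls = 0.
State is unnormalized: ∫|ψ|² dx = 1.3191, and ∫ψ*·(−ħ² ψ'') dx = 91.490, so ⟨p²⟩ = 91.490 / 1.3191.
⟨p²⟩ = 69.360.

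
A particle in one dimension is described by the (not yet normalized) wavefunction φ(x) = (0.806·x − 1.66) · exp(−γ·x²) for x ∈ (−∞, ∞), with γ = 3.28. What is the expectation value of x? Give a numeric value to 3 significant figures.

-0.0727

⟨x⟩ = ∫ x·|φ|² dx / ∫|φ|² dx (integrals over the domain).
Expand each integrand as polynomial × e^(−2γx²) and use ∫x^(2j)·e^(−2γx²) dx = (2j−1)!!/(4γ)^j · √(π/(2γ)), odd powers → 0; here √(π/(2γ)) = 0.69203.
State is unnormalized: ∫|φ|² dx = 1.9412, and ∫φ*·x·φ dx = -0.14114, so ⟨x⟩ = -0.14114 / 1.9412.
⟨x⟩ = -0.072709.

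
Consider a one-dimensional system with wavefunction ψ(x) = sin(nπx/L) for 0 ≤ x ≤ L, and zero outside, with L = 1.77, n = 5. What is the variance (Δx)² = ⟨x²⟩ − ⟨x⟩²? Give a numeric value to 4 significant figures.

Compute ⟨x⟩ and ⟨x²⟩ separately, then (Δx)² = ⟨x²⟩ − ⟨x⟩².
With sin²θ = (1 − cos2θ)/2 on 0 ≤ x ≤ L: ∫sin²(nπx/L) dx = L/2, ∫x·sin²(nπx/L) dx = L²/4, ∫x²·sin²(nπx/L) dx = L³·(1/6 − 1/(4n²π²)); higher powers xᵏ the same way, integrating xᵏ·cos(2nπx/L) by parts.
Normalization: ∫|ψ|² dx = 0.88500.
⟨x⟩ = 0.88500 and ⟨x²⟩ = 1.0380.
(Δx)² = 1.0380 − (0.88500)² = 0.25473.

0.2547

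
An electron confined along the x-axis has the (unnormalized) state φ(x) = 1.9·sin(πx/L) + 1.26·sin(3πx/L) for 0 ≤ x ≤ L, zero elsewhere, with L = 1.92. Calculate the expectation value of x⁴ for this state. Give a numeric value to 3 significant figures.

⟨x⁴⟩ = ∫ x⁴·|φ|² dx / ∫|φ|² dx (integrals over the domain).
On 0 ≤ x ≤ L (j ≠ l): ∫sin²(jπx/L) dx = L/2, ∫sin(jπx/L)·sin(lπx/L) dx = 0; diagonal moments ∫x·sin²(jπx/L) dx = L²/4, ∫x²·sin²(jπx/L) dx = L³·(1/6 − 1/(4j²π²)); cross terms ∫x·sin(jπx/L)·sin(lπx/L) dx = 0 for j + l even and −4jlL²/(π²(j² − l²)²) for j + l odd, ∫x²·sin(jπx/L)·sin(lπx/L) dx = (−1)^(j+l)·4jlL³/(π²(j² − l²)²); higher powers the same way via product-to-sum and parts.
State is unnormalized: ∫|φ|² dx = 4.9897, and ∫φ*·x⁴·φ dx = 13.131, so ⟨x⁴⟩ = 13.131 / 4.9897.
⟨x⁴⟩ = 2.6316.

2.63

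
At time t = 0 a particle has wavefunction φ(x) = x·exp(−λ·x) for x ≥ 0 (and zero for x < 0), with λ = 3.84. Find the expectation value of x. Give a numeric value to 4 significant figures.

0.3906

⟨x⟩ = ∫ x·|φ|² dx / ∫|φ|² dx (integrals over the domain).
Every integrand reduces to terms xʲ·e^(−2λx) on [0, ∞); use ∫₀^∞ xʲ·e^(−2λx) dx = j!/(2λ)^(j+1).
State is unnormalized: ∫|φ|² dx = 0.0044152, and ∫φ*·x·φ dx = 0.0017247, so ⟨x⟩ = 0.0017247 / 0.0044152.
⟨x⟩ = 0.39063.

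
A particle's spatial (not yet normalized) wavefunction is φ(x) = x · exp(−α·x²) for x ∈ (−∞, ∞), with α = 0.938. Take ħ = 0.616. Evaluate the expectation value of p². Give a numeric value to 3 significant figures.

1.07

p² φ = −ħ² d²φ/dx²; ⟨p²⟩ = −ħ² ∫ φ*·φ'' dx / ∫|φ|² dx.
Expand each integrand as polynomial × e^(−2αx²) and use ∫x^(2j)·e^(−2αx²) dx = (2j−1)!!/(4α)^j · √(π/(2α)), odd powers → 0; here √(π/(2α)) = 1.2941. Differentiate with the product rule, d/dx e^(−αx²) = −2αx·e^(−αx²).
State is unnormalized: ∫|φ|² dx = 0.34490, and ∫φ*·(−ħ² φ'') dx = 0.36828, so ⟨p²⟩ = 0.36828 / 0.34490.
⟨p²⟩ = 1.0678.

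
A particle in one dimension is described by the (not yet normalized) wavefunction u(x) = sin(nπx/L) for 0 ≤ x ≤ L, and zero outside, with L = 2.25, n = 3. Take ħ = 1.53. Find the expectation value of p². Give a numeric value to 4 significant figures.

41.07

p² u = −ħ² d²u/dx²; ⟨p²⟩ = −ħ² ∫ u*·u'' dx / ∫|u|² dx.
d/dx sin(nπx/L) = (nπ/L)·cos(nπx/L) and d²/dx² sin(nπx/L) = −(nπ/L)²·sin(nπx/L); on 0 ≤ x ≤ L, ∫sin²(nπx/L) dx = L/2 and ∫sin(nπx/L)·cos(nπx/L) dx = 0.
State is unnormalized: ∫|u|² dx = 1.1250, and ∫u*·(−ħ² u'') dx = 46.208, so ⟨p²⟩ = 46.208 / 1.1250.
⟨p²⟩ = 41.073.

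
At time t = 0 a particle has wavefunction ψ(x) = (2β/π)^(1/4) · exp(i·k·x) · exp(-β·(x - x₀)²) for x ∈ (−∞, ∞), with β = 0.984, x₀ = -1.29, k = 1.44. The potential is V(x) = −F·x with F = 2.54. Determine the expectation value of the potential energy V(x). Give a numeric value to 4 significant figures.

⟨V⟩ = ∫ V(x)·|ψ|² dx.
Gaussian moments (u = x − x₀): ∫u^(2j)·e^(−2βu²) du = (2j−1)!!/(4β)^j · √(π/(2β)), odd powers integrate to 0; here √(π/(2β)) = 1.2635.
⟨V⟩ = 3.2766.

3.277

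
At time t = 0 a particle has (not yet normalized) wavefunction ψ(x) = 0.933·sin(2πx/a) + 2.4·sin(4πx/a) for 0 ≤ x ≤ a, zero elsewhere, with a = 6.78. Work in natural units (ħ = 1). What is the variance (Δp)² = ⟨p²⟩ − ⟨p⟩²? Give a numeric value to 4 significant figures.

3.097

Compute ⟨p⟩ and ⟨p²⟩ separately; (Δp)² = ⟨p²⟩ − ⟨p⟩².
d²/dx² sin(jπx/a) = −(jπ/a)²·sin(jπx/a); on 0 ≤ x ≤ a, ∫sin²(jπx/a) dx = a/2 and ∫sin(jπx/a)·sin(lπx/a) dx = 0 for j ≠ l, so only diagonal terms survive in ∫|ψ|² and ∫ψ·ψ″; ∫ψ·ψ′ dx = [ψ²/2] between the walls = 0.
Normalization: ∫|ψ|² dx = 22.477.
⟨p⟩ = 0.0000 and ⟨p²⟩ = 3.0970.
(Δp)² = 3.0970 − (0.0000)² = 3.0970.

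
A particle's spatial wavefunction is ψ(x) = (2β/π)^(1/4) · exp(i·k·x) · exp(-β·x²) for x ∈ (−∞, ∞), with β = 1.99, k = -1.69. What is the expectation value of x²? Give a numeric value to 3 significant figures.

⟨x²⟩ = ∫ x²·|ψ|² dx (integrals over the domain).
Gaussian moments: ∫x^(2j)·e^(−2βx²) dx = (2j−1)!!/(4β)^j · √(π/(2β)), odd powers integrate to 0; here √(π/(2β)) = 0.88845.
⟨x²⟩ = 0.12563.

0.126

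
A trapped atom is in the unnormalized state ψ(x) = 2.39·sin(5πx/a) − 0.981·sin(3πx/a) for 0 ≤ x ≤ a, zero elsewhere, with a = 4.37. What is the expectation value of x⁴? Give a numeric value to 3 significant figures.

50.7

⟨x⁴⟩ = ∫ x⁴·|ψ|² dx / ∫|ψ|² dx (integrals over the domain).
On 0 ≤ x ≤ a (j ≠ l): ∫sin²(jπx/a) dx = a/2, ∫sin(jπx/a)·sin(lπx/a) dx = 0; diagonal moments ∫x·sin²(jπx/a) dx = a²/4, ∫x²·sin²(jπx/a) dx = a³·(1/6 − 1/(4j²π²)); cross terms ∫x·sin(jπx/a)·sin(lπx/a) dx = 0 for j + l even and −4jla²/(π²(j² − l²)²) for j + l odd, ∫x²·sin(jπx/a)·sin(lπx/a) dx = (−1)^(j+l)·4jla³/(π²(j² − l²)²); higher powers the same way via product-to-sum and parts.
State is unnormalized: ∫|ψ|² dx = 14.584, and ∫ψ*·x⁴·ψ dx = 739.27, so ⟨x⁴⟩ = 739.27 / 14.584.
⟨x⁴⟩ = 50.692.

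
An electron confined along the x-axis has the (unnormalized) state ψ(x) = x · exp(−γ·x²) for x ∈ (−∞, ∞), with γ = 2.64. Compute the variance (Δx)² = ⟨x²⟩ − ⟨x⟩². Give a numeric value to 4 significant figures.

0.2841

Compute ⟨x⟩ and ⟨x²⟩ separately, then (Δx)² = ⟨x²⟩ − ⟨x⟩².
Expand each integrand as polynomial × e^(−2γx²) and use ∫x^(2j)·e^(−2γx²) dx = (2j−1)!!/(4γ)^j · √(π/(2γ)), odd powers → 0; here √(π/(2γ)) = 0.77136.
Normalization: ∫|ψ|² dx = 0.073046.
⟨x⟩ = 0.0000 and ⟨x²⟩ = 0.28409.
(Δx)² = 0.28409 − (0.0000)² = 0.28409.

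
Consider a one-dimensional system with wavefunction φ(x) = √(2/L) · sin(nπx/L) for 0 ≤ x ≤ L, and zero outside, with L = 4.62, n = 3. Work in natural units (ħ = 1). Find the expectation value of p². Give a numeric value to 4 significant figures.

4.162

p² φ = −ħ² d²φ/dx²; ⟨p²⟩ = −ħ² ∫ φ*·φ'' dx.
d/dx sin(nπx/L) = (nπ/L)·cos(nπx/L) and d²/dx² sin(nπx/L) = −(nπ/L)²·sin(nπx/L); on 0 ≤ x ≤ L, ∫sin²(nπx/L) dx = L/2 and ∫sin(nπx/L)·cos(nπx/L) dx = 0.
⟨p²⟩ = 4.1616.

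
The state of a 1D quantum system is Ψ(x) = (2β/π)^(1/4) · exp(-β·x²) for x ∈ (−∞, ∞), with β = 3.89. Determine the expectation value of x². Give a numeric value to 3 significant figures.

0.0643

⟨x²⟩ = ∫ x²·|Ψ|² dx (integrals over the domain).
Gaussian moments: ∫x^(2j)·e^(−2βx²) dx = (2j−1)!!/(4β)^j · √(π/(2β)), odd powers integrate to 0; here √(π/(2β)) = 0.63546.
⟨x²⟩ = 0.064267.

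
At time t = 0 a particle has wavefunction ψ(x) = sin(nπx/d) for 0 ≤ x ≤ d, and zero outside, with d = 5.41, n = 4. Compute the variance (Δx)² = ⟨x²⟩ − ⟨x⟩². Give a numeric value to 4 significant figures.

Compute ⟨x⟩ and ⟨x²⟩ separately, then (Δx)² = ⟨x²⟩ − ⟨x⟩².
With sin²θ = (1 − cos2θ)/2 on 0 ≤ x ≤ d: ∫sin²(nπx/d) dx = d/2, ∫x·sin²(nπx/d) dx = d²/4, ∫x²·sin²(nπx/d) dx = d³·(1/6 − 1/(4n²π²)); higher powers xᵏ the same way, integrating xᵏ·cos(2nπx/d) by parts.
Normalization: ∫|ψ|² dx = 2.7050.
⟨x⟩ = 2.7050 and ⟨x²⟩ = 9.6634.
(Δx)² = 9.6634 − (2.7050)² = 2.3463.

2.346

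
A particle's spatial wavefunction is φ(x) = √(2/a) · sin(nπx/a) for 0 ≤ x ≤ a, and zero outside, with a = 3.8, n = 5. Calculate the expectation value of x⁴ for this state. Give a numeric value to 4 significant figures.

⟨x⁴⟩ = ∫ x⁴·|φ|² dx (integrals over the domain).
With sin²θ = (1 − cos2θ)/2 on 0 ≤ x ≤ a: ∫sin²(nπx/a) dx = a/2, ∫x·sin²(nπx/a) dx = a²/4, ∫x²·sin²(nπx/a) dx = a³·(1/6 − 1/(4n²π²)); higher powers xᵏ the same way, integrating xᵏ·cos(2nπx/a) by parts.
⟨x⁴⟩ = 40.863.

40.86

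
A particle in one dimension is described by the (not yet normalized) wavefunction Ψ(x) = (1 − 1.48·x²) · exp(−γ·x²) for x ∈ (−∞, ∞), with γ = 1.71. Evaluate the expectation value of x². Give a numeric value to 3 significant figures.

⟨x²⟩ = ∫ x²·|Ψ|² dx / ∫|Ψ|² dx (integrals over the domain).
Expand each integrand as polynomial × e^(−2γx²) and use ∫x^(2j)·e^(−2γx²) dx = (2j−1)!!/(4γ)^j · √(π/(2γ)), odd powers → 0; here √(π/(2γ)) = 0.95843.
State is unnormalized: ∫|Ψ|² dx = 0.67829, and ∫Ψ*·x²·Ψ dx = 0.056612, so ⟨x²⟩ = 0.056612 / 0.67829.
⟨x²⟩ = 0.083463.

0.0835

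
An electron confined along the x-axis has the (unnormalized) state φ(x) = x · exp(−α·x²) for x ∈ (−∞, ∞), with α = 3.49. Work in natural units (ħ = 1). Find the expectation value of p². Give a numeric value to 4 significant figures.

p² φ = −ħ² d²φ/dx²; ⟨p²⟩ = −ħ² ∫ φ*·φ'' dx / ∫|φ|² dx.
Expand each integrand as polynomial × e^(−2αx²) and use ∫x^(2j)·e^(−2αx²) dx = (2j−1)!!/(4α)^j · √(π/(2α)), odd powers → 0; here √(π/(2α)) = 0.67088. Differentiate with the product rule, d/dx e^(−αx²) = −2αx·e^(−αx²).
State is unnormalized: ∫|φ|² dx = 0.048058, and ∫φ*·(−ħ² φ'') dx = 0.50316, so ⟨p²⟩ = 0.50316 / 0.048058.
⟨p²⟩ = 10.470.

10.47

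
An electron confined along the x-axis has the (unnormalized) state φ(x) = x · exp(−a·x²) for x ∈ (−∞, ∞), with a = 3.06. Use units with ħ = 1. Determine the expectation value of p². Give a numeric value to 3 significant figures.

9.18

p² φ = −ħ² d²φ/dx²; ⟨p²⟩ = −ħ² ∫ φ*·φ'' dx / ∫|φ|² dx.
Expand each integrand as polynomial × e^(−2ax²) and use ∫x^(2j)·e^(−2ax²) dx = (2j−1)!!/(4a)^j · √(π/(2a)), odd powers → 0; here √(π/(2a)) = 0.71647. Differentiate with the product rule, d/dx e^(−ax²) = −2ax·e^(−ax²).
State is unnormalized: ∫|φ|² dx = 0.058535, and ∫φ*·(−ħ² φ'') dx = 0.53735, so ⟨p²⟩ = 0.53735 / 0.058535.
⟨p²⟩ = 9.1800.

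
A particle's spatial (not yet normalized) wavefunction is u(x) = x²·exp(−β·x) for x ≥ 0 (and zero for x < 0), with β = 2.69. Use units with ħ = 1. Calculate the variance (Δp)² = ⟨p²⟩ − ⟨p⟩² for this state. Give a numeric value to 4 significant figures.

2.412

Compute ⟨p⟩ and ⟨p²⟩ separately; (Δp)² = ⟨p²⟩ − ⟨p⟩².
Differentiate x²·exp(−β·x) with the product rule; every integrand then reduces to terms xʲ·e^(−2βx) on [0, ∞), with ∫₀^∞ xʲ·e^(−2βx) dx = j!/(2β)^(j+1).
Normalization: ∫|u|² dx = 0.0053248.
⟨p⟩ = 0.0000 and ⟨p²⟩ = 2.4120.
(Δp)² = 2.4120 − (0.0000)² = 2.4120.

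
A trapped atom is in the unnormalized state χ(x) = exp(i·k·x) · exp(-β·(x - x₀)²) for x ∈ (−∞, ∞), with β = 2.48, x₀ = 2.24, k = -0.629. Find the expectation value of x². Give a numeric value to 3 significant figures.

5.12

⟨x²⟩ = ∫ x²·|χ|² dx / ∫|χ|² dx (integrals over the domain).
Gaussian moments (u = x − x₀): ∫u^(2j)·e^(−2βu²) du = (2j−1)!!/(4β)^j · √(π/(2β)), odd powers integrate to 0; here √(π/(2β)) = 0.79586.
State is unnormalized: ∫|χ|² dx = 0.79586, and ∫χ*·x²·χ dx = 4.0735, so ⟨x²⟩ = 4.0735 / 0.79586.
⟨x²⟩ = 5.1184.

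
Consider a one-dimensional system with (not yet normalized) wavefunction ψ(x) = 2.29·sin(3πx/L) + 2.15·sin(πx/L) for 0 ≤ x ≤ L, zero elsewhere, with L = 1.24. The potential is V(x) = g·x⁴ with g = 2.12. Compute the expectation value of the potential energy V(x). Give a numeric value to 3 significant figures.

⟨V⟩ = ∫ V(x)·|ψ|² dx / ∫|ψ|² dx.
On 0 ≤ x ≤ L (j ≠ l): ∫sin²(jπx/L) dx = L/2, ∫sin(jπx/L)·sin(lπx/L) dx = 0; diagonal moments ∫x·sin²(jπx/L) dx = L²/4, ∫x²·sin²(jπx/L) dx = L³·(1/6 − 1/(4j²π²)); cross terms ∫x·sin(jπx/L)·sin(lπx/L) dx = 0 for j + l even and −4jlL²/(π²(j² − l²)²) for j + l odd, ∫x²·sin(jπx/L)·sin(lπx/L) dx = (−1)^(j+l)·4jlL³/(π²(j² − l²)²); higher powers the same way via product-to-sum and parts.
State is unnormalized: ∫|ψ|² dx = 6.1173, and ∫ψ*·V(x)·ψ dx = 6.6011, so ⟨V⟩ = 6.6011 / 6.1173.
⟨V⟩ = 1.0791.

1.08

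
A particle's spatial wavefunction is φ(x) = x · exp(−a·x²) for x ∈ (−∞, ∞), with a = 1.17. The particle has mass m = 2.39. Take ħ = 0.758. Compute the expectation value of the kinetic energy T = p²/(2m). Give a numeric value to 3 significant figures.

0.422

T = −(ħ²/2m) d²/dx², so ⟨T⟩ = −(ħ²/2m) ∫ φ*·φ'' dx / ∫|φ|² dx; with m = 2.39.
Expand each integrand as polynomial × e^(−2ax²) and use ∫x^(2j)·e^(−2ax²) dx = (2j−1)!!/(4a)^j · √(π/(2a)), odd powers → 0; here √(π/(2a)) = 1.1587. Differentiate with the product rule, d/dx e^(−ax²) = −2ax·e^(−ax²).
State is unnormalized: ∫|φ|² dx = 0.24758, and ∫φ*·(−ħ²/2m · φ'') dx = 0.10446, so ⟨T⟩ = 0.10446 / 0.24758.
⟨T⟩ = 0.42191.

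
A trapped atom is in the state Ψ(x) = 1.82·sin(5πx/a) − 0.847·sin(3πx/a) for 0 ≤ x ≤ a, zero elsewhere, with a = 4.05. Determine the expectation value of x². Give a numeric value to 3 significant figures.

4.83

⟨x²⟩ = ∫ x²·|Ψ|² dx / ∫|Ψ|² dx (integrals over the domain).
On 0 ≤ x ≤ a (j ≠ l): ∫sin²(jπx/a) dx = a/2, ∫sin(jπx/a)·sin(lπx/a) dx = 0; diagonal moments ∫x·sin²(jπx/a) dx = a²/4, ∫x²·sin²(jπx/a) dx = a³·(1/6 − 1/(4j²π²)); cross terms ∫x·sin(jπx/a)·sin(lπx/a) dx = 0 for j + l even and −4jla²/(π²(j² − l²)²) for j + l odd, ∫x²·sin(jπx/a)·sin(lπx/a) dx = (−1)^(j+l)·4jla³/(π²(j² − l²)²); higher powers the same way via product-to-sum and parts.
State is unnormalized: ∫|Ψ|² dx = 8.1604, and ∫Ψ*·x²·Ψ dx = 39.396, so ⟨x²⟩ = 39.396 / 8.1604.
⟨x²⟩ = 4.8277.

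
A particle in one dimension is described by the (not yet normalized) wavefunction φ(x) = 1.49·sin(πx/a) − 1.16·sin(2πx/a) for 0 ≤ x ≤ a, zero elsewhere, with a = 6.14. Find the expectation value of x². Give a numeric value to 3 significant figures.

⟨x²⟩ = ∫ x²·|φ|² dx / ∫|φ|² dx (integrals over the domain).
On 0 ≤ x ≤ a (j ≠ l): ∫sin²(jπx/a) dx = a/2, ∫sin(jπx/a)·sin(lπx/a) dx = 0; diagonal moments ∫x·sin²(jπx/a) dx = a²/4, ∫x²·sin²(jπx/a) dx = a³·(1/6 − 1/(4j²π²)); cross terms ∫x·sin(jπx/a)·sin(lπx/a) dx = 0 for j + l even and −4jla²/(π²(j² − l²)²) for j + l odd, ∫x²·sin(jπx/a)·sin(lπx/a) dx = (−1)^(j+l)·4jla³/(π²(j² − l²)²); higher powers the same way via product-to-sum and parts.
State is unnormalized: ∫|φ|² dx = 10.947, and ∫φ*·x²·φ dx = 194.64, so ⟨x²⟩ = 194.64 / 10.947.
⟨x²⟩ = 17.781.

17.8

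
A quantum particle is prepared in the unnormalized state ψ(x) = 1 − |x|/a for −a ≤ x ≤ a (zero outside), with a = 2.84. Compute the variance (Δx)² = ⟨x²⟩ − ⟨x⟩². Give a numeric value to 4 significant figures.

0.8066

Compute ⟨x⟩ and ⟨x²⟩ separately, then (Δx)² = ⟨x²⟩ − ⟨x⟩².
ψ is even, so ∫ over [−a, a] = 2∫₀ᵃ with ψ = 1 − x/a there: ∫₀ᵃ (1 − x/a)² dx = a/3, ∫₀ᵃ x²(1 − x/a)² dx = a³/30, ∫₀ᵃ x⁴(1 − x/a)² dx = a⁵/105.
Normalization: ∫|ψ|² dx = 1.8933.
⟨x⟩ = 0.0000 and ⟨x²⟩ = 0.80656.
(Δx)² = 0.80656 − (0.0000)² = 0.80656.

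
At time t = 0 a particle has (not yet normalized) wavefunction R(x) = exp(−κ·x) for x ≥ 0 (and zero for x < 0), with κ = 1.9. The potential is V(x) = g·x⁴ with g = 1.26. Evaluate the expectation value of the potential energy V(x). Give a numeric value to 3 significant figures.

⟨V⟩ = ∫ V(x)·|R|² dx / ∫|R|² dx.
Every integrand reduces to terms xʲ·e^(−2κx) on [0, ∞); use ∫₀^∞ xʲ·e^(−2κx) dx = j!/(2κ)^(j+1).
State is unnormalized: ∫|R|² dx = 0.26316, and ∫R*·V(x)·R dx = 0.038165, so ⟨V⟩ = 0.038165 / 0.26316.
⟨V⟩ = 0.14503.

0.145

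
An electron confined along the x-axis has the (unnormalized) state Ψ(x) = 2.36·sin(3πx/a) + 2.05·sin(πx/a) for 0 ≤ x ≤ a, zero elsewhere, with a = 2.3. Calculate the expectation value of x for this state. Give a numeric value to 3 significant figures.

1.15

⟨x⟩ = ∫ x·|Ψ|² dx / ∫|Ψ|² dx (integrals over the domain).
On 0 ≤ x ≤ a (j ≠ l): ∫sin²(jπx/a) dx = a/2, ∫sin(jπx/a)·sin(lπx/a) dx = 0; diagonal moments ∫x·sin²(jπx/a) dx = a²/4, ∫x²·sin²(jπx/a) dx = a³·(1/6 − 1/(4j²π²)); cross terms ∫x·sin(jπx/a)·sin(lπx/a) dx = 0 for j + l even and −4jla²/(π²(j² − l²)²) for j + l odd, ∫x²·sin(jπx/a)·sin(lπx/a) dx = (−1)^(j+l)·4jla³/(π²(j² − l²)²); higher powers the same way via product-to-sum and parts.
State is unnormalized: ∫|Ψ|² dx = 11.238, and ∫Ψ*·x·Ψ dx = 12.924, so ⟨x⟩ = 12.924 / 11.238.
⟨x⟩ = 1.1500.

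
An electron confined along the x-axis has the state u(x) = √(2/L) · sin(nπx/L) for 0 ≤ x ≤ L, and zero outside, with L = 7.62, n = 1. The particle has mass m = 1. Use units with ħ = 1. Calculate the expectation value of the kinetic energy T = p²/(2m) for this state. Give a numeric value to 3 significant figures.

0.0850

T = −(ħ²/2m) d²/dx², so ⟨T⟩ = −(ħ²/2m) ∫ u*·u'' dx; with m = 1.
d/dx sin(nπx/L) = (nπ/L)·cos(nπx/L) and d²/dx² sin(nπx/L) = −(nπ/L)²·sin(nπx/L); on 0 ≤ x ≤ L, ∫sin²(nπx/L) dx = L/2 and ∫sin(nπx/L)·cos(nπx/L) dx = 0.
⟨T⟩ = 0.084988.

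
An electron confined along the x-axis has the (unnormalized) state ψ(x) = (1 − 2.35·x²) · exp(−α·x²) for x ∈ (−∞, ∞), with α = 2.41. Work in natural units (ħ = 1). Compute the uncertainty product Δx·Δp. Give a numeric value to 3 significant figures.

0.654

Δx = √(⟨x²⟩−⟨x⟩²), Δp = √(⟨p²⟩−⟨p⟩²).
Expand each integrand as polynomial × e^(−2αx²) and use ∫x^(2j)·e^(−2αx²) dx = (2j−1)!!/(4α)^j · √(π/(2α)), odd powers → 0; here √(π/(2α)) = 0.80733. Differentiate with the product rule, d/dx e^(−αx²) = −2αx·e^(−αx²).
Normalization: ∫|ψ|² dx = 0.55765.
⟨x⟩ = 0.0000, ⟨x²⟩ = 0.064389 ⇒ Δx = 0.25375.
⟨p⟩ = 0.0000, ⟨p²⟩ = 6.6416 ⇒ Δp = 2.5771.
Δx·Δp = 0.65395.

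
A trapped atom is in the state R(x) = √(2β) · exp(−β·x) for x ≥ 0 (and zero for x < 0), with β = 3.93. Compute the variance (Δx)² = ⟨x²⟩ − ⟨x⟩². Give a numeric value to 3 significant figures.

0.0162

Compute ⟨x⟩ and ⟨x²⟩ separately, then (Δx)² = ⟨x²⟩ − ⟨x⟩².
Every integrand reduces to terms xʲ·e^(−2βx) on [0, ∞); use ∫₀^∞ xʲ·e^(−2βx) dx = j!/(2β)^(j+1).
⟨x⟩ = 0.12723 and ⟨x²⟩ = 0.032373.
(Δx)² = 0.032373 − (0.12723)² = 0.016187.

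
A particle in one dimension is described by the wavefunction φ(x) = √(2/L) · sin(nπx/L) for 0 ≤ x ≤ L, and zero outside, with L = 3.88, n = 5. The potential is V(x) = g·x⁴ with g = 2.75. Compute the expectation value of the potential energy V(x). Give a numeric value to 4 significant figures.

122.1

⟨V⟩ = ∫ V(x)·|φ|² dx.
With sin²θ = (1 − cos2θ)/2 on 0 ≤ x ≤ L: ∫sin²(nπx/L) dx = L/2, ∫x·sin²(nπx/L) dx = L²/4, ∫x²·sin²(nπx/L) dx = L³·(1/6 − 1/(4n²π²)); higher powers xᵏ the same way, integrating xᵏ·cos(2nπx/L) by parts.
⟨V⟩ = 122.14.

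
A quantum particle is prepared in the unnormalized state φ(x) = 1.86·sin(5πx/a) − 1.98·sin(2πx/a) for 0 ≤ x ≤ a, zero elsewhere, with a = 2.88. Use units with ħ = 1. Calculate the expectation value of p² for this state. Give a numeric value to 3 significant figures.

p² φ = −ħ² d²φ/dx²; ⟨p²⟩ = −ħ² ∫ φ*·φ'' dx / ∫|φ|² dx.
d²/dx² sin(jπx/a) = −(jπ/a)²·sin(jπx/a); on 0 ≤ x ≤ a, ∫sin²(jπx/a) dx = a/2 and ∫sin(jπx/a)·sin(lπx/a) dx = 0 for j ≠ l, so only diagonal terms survive in ∫|φ|² and ∫φ·φ″; ∫φ·φ′ dx = [φ²/2] between the walls = 0.
State is unnormalized: ∫|φ|² dx = 10.627, and ∫φ*·(−ħ² φ'') dx = 175.07, so ⟨p²⟩ = 175.07 / 10.627.
⟨p²⟩ = 16.474.

16.5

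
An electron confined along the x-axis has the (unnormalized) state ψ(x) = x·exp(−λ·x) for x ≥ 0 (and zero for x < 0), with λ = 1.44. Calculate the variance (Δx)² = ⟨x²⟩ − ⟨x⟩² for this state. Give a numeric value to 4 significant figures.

0.3617

Compute ⟨x⟩ and ⟨x²⟩ separately, then (Δx)² = ⟨x²⟩ − ⟨x⟩².
Every integrand reduces to terms xʲ·e^(−2λx) on [0, ∞); use ∫₀^∞ xʲ·e^(−2λx) dx = j!/(2λ)^(j+1).
Normalization: ∫|ψ|² dx = 0.083724.
⟨x⟩ = 1.0417 and ⟨x²⟩ = 1.4468.
(Δx)² = 1.4468 − (1.0417)² = 0.36169.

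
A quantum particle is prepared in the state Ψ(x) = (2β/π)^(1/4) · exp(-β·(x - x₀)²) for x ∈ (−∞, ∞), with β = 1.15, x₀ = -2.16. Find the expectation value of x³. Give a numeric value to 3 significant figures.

-11.5

⟨x³⟩ = ∫ x³·|Ψ|² dx (integrals over the domain).
Gaussian moments (u = x − x₀): ∫u^(2j)·e^(−2βu²) du = (2j−1)!!/(4β)^j · √(π/(2β)), odd powers integrate to 0; here √(π/(2β)) = 1.1687.
⟨x³⟩ = -11.486.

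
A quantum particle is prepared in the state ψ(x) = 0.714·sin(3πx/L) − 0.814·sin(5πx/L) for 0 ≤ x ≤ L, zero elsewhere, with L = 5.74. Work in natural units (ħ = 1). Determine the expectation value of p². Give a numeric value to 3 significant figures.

p² ψ = −ħ² d²ψ/dx²; ⟨p²⟩ = −ħ² ∫ ψ*·ψ'' dx / ∫|ψ|² dx.
d²/dx² sin(jπx/L) = −(jπ/L)²·sin(jπx/L); on 0 ≤ x ≤ L, ∫sin²(jπx/L) dx = L/2 and ∫sin(jπx/L)·sin(lπx/L) dx = 0 for j ≠ l, so only diagonal terms survive in ∫|ψ|² and ∫ψ·ψ″; ∫ψ·ψ′ dx = [ψ²/2] between the walls = 0.
State is unnormalized: ∫|ψ|² dx = 3.3648, and ∫ψ*·(−ħ² ψ'') dx = 18.186, so ⟨p²⟩ = 18.186 / 3.3648.
⟨p²⟩ = 5.4048.

5.40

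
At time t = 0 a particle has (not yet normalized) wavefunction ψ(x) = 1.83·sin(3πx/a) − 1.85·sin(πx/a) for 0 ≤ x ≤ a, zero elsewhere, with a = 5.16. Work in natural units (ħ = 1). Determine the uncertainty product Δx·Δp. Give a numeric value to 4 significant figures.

Δx = √(⟨x²⟩−⟨x⟩²), Δp = √(⟨p²⟩−⟨p⟩²).
On 0 ≤ x ≤ a (j ≠ l): ∫sin²(jπx/a) dx = a/2, ∫sin(jπx/a)·sin(lπx/a) dx = 0; diagonal moments ∫x·sin²(jπx/a) dx = a²/4, ∫x²·sin²(jπx/a) dx = a³·(1/6 − 1/(4j²π²)); cross terms ∫x·sin(jπx/a)·sin(lπx/a) dx = 0 for j + l even and −4jla²/(π²(j² − l²)²) for j + l odd, ∫x²·sin(jπx/a)·sin(lπx/a) dx = (−1)^(j+l)·4jla³/(π²(j² − l²)²); higher powers the same way via product-to-sum and parts. d²/dx² sin(jπx/a) = −(jπ/a)²·sin(jπx/a); on 0 ≤ x ≤ a, ∫sin²(jπx/a) dx = a/2 and ∫sin(jπx/a)·sin(lπx/a) dx = 0 for j ≠ l, so only diagonal terms survive in ∫|ψ|² and ∫ψ·ψ″; ∫ψ·ψ′ dx = [ψ²/2] between the walls = 0.
Normalization: ∫|ψ|² dx = 17.470.
⟨x⟩ = 2.5800, ⟨x²⟩ = 7.1077 ⇒ Δx = 0.67180.
⟨p⟩ = 0.0000, ⟨p²⟩ = 1.8373 ⇒ Δp = 1.3555.
Δx·Δp = 0.91061.

0.9106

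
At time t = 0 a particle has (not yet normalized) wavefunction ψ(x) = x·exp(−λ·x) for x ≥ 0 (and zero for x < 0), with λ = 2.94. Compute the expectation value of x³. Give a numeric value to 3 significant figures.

⟨x³⟩ = ∫ x³·|ψ|² dx / ∫|ψ|² dx (integrals over the domain).
Every integrand reduces to terms xʲ·e^(−2λx) on [0, ∞); use ∫₀^∞ xʲ·e^(−2λx) dx = j!/(2λ)^(j+1).
State is unnormalized: ∫|ψ|² dx = 0.0098378, and ∫ψ*·x³·ψ dx = 0.0029035, so ⟨x³⟩ = 0.0029035 / 0.0098378.
⟨x³⟩ = 0.29513.

0.295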